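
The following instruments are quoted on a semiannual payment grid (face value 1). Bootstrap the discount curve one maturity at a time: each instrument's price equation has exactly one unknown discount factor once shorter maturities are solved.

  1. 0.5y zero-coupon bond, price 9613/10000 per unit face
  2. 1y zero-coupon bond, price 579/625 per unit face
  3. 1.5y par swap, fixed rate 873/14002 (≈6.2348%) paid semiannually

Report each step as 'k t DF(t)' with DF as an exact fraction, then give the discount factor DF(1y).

step 1 [0.5y] zero: DF = P = 9613/10000 ≈ 0.961300
step 2 [1y] zero: DF = P = 579/625 ≈ 0.926400
step 3 [1.5y] swap r/2=873/28004: DF=(1 − 873/28004·(0.961300+0.926400))/(1+873/28004) = 9127/10000 ≈ 0.912700

1 1/2 9613/10000
2 1 579/625
3 3/2 9127/10000
DF(1y) = 579/625 ≈ 0.926400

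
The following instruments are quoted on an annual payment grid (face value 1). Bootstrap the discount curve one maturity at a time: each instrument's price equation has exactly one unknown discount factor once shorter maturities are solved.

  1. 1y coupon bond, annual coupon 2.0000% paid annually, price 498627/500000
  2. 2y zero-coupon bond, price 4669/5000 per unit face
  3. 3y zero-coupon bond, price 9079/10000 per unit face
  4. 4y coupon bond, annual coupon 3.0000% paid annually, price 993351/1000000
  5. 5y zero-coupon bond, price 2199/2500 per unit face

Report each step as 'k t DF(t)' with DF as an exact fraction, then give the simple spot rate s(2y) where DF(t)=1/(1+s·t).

step 1 [1y] bond c/1=1/50: DF=(498627/500000 − 1/50·(0))/(1+1/50) = 9777/10000 ≈ 0.977700
step 2 [2y] zero: DF = P = 4669/5000 ≈ 0.933800
step 3 [3y] zero: DF = P = 9079/10000 ≈ 0.907900
step 4 [4y] bond c/1=3/100: DF=(993351/1000000 − 3/100·(0.977700+0.933800+0.907900))/(1+3/100) = 8823/10000 ≈ 0.882300
step 5 [5y] zero: DF = P = 2199/2500 ≈ 0.879600

1 1 9777/10000
2 2 4669/5000
3 3 9079/10000
4 4 8823/10000
5 5 2199/2500
s(2y) = (1/(4669/5000) − 1)/(2) = 331/9338 ≈ 3.5447%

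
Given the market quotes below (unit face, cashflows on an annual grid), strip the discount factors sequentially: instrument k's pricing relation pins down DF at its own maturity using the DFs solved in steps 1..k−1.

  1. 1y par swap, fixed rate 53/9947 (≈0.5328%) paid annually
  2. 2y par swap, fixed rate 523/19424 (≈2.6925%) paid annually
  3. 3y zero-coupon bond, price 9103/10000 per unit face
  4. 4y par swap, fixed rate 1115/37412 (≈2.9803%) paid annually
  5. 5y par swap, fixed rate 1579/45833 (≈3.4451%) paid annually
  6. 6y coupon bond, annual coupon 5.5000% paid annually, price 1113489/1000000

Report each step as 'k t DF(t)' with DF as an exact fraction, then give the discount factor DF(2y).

step 1 [1y] swap r/1=53/9947: DF=(1 − 53/9947·(0))/(1+53/9947) = 9947/10000 ≈ 0.994700
step 2 [2y] swap r/1=523/19424: DF=(1 − 523/19424·(0.994700))/(1+523/19424) = 9477/10000 ≈ 0.947700
step 3 [3y] zero: DF = P = 9103/10000 ≈ 0.910300
step 4 [4y] swap r/1=1115/37412: DF=(1 − 1115/37412·(0.994700+0.947700+0.910300))/(1+1115/37412) = 1777/2000 ≈ 0.888500
step 5 [5y] swap r/1=1579/45833: DF=(1 − 1579/45833·(0.994700+0.947700+0.910300+0.888500))/(1+1579/45833) = 8421/10000 ≈ 0.842100
step 6 [6y] bond c/1=11/200: DF=(1113489/1000000 − 11/200·(0.994700+0.947700+0.910300+0.888500+0.842100))/(1+11/200) = 1633/2000 ≈ 0.816500

1 1 9947/10000
2 2 9477/10000
3 3 9103/10000
4 4 1777/2000
5 5 8421/10000
6 6 1633/2000
DF(2y) = 9477/10000 ≈ 0.947700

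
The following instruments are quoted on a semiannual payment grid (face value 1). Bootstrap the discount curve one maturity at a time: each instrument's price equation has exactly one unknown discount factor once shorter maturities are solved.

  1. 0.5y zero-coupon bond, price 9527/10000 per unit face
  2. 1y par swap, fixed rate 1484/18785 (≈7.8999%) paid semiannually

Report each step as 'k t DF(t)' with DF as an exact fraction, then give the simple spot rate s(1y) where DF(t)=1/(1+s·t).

1 1/2 9527/10000
2 1 4629/5000
s(1y) = (1/(4629/5000) − 1)/(1) = 371/4629 ≈ 8.0147%

step 1 [0.5y] zero: DF = P = 9527/10000 ≈ 0.952700
step 2 [1y] swap r/2=742/18785: DF=(1 − 742/18785·(0.952700))/(1+742/18785) = 4629/5000 ≈ 0.925800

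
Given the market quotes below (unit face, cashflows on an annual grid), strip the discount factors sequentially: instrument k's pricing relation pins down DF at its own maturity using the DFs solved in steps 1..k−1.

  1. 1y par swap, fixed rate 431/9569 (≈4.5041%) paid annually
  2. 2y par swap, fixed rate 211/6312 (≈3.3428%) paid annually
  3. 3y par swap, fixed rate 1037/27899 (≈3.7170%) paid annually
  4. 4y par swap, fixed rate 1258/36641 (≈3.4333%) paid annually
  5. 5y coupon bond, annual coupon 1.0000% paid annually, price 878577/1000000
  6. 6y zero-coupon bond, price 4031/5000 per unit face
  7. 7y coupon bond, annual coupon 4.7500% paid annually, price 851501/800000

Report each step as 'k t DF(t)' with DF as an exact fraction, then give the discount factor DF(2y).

1 1 9569/10000
2 2 9367/10000
3 3 8963/10000
4 4 4371/5000
5 5 521/625
6 6 4031/5000
7 7 1939/2500
DF(2y) = 9367/10000 ≈ 0.936700

step 1 [1y] swap r/1=431/9569: DF=(1 − 431/9569·(0))/(1+431/9569) = 9569/10000 ≈ 0.956900
step 2 [2y] swap r/1=211/6312: DF=(1 − 211/6312·(0.956900))/(1+211/6312) = 9367/10000 ≈ 0.936700
step 3 [3y] swap r/1=1037/27899: DF=(1 − 1037/27899·(0.956900+0.936700))/(1+1037/27899) = 8963/10000 ≈ 0.896300
step 4 [4y] swap r/1=1258/36641: DF=(1 − 1258/36641·(0.956900+0.936700+0.896300))/(1+1258/36641) = 4371/5000 ≈ 0.874200
step 5 [5y] bond c/1=1/100: DF=(878577/1000000 − 1/100·(0.956900+0.936700+0.896300+0.874200))/(1+1/100) = 521/625 ≈ 0.833600
step 6 [6y] zero: DF = P = 4031/5000 ≈ 0.806200
step 7 [7y] bond c/1=19/400: DF=(851501/800000 − 19/400·(0.956900+0.936700+0.896300+0.874200+0.833600+0.806200))/(1+19/400) = 1939/2500 ≈ 0.775600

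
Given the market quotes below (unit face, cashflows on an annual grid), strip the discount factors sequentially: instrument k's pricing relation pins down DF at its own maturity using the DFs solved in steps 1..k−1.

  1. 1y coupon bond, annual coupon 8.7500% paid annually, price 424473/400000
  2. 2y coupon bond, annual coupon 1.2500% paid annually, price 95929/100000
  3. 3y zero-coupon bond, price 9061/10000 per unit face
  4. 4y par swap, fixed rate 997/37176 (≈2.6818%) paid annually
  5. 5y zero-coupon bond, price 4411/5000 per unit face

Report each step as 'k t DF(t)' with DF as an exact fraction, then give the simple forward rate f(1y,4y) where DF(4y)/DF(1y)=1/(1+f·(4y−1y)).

step 1 [1y] bond c/1=7/80: DF=(424473/400000 − 7/80·(0))/(1+7/80) = 4879/5000 ≈ 0.975800
step 2 [2y] bond c/1=1/80: DF=(95929/100000 − 1/80·(0.975800))/(1+1/80) = 4677/5000 ≈ 0.935400
step 3 [3y] zero: DF = P = 9061/10000 ≈ 0.906100
step 4 [4y] swap r/1=997/37176: DF=(1 − 997/37176·(0.975800+0.935400+0.906100))/(1+997/37176) = 9003/10000 ≈ 0.900300
step 5 [5y] zero: DF = P = 4411/5000 ≈ 0.882200

1 1 4879/5000
2 2 4677/5000
3 3 9061/10000
4 4 9003/10000
5 5 4411/5000
f(1y,4y) = ((4879/5000)/(9003/10000) − 1)/(3) = 755/27009 ≈ 2.7954%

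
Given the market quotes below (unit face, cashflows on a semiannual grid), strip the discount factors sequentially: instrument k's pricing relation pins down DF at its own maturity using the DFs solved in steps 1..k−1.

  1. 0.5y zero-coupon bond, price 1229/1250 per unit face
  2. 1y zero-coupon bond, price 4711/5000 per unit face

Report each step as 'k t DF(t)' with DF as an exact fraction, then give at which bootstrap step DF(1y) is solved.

step 1 [0.5y] zero: DF = P = 1229/1250 ≈ 0.983200
step 2 [1y] zero: DF = P = 4711/5000 ≈ 0.942200

1 1/2 1229/1250
2 1 4711/5000
DF(1y) is solved at step 2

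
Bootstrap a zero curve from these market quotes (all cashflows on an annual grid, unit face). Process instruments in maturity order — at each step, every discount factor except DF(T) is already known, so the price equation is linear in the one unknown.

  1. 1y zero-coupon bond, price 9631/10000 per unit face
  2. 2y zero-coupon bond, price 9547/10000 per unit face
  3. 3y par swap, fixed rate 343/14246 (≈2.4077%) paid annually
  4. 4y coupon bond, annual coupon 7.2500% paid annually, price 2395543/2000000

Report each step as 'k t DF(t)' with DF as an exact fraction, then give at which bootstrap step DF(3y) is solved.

step 1 [1y] zero: DF = P = 9631/10000 ≈ 0.963100
step 2 [2y] zero: DF = P = 9547/10000 ≈ 0.954700
step 3 [3y] swap r/1=343/14246: DF=(1 − 343/14246·(0.963100+0.954700))/(1+343/14246) = 4657/5000 ≈ 0.931400
step 4 [4y] bond c/1=29/400: DF=(2395543/2000000 − 29/400·(0.963100+0.954700+0.931400))/(1+29/400) = 4621/5000 ≈ 0.924200

1 1 9631/10000
2 2 9547/10000
3 3 4657/5000
4 4 4621/5000
DF(3y) is solved at step 3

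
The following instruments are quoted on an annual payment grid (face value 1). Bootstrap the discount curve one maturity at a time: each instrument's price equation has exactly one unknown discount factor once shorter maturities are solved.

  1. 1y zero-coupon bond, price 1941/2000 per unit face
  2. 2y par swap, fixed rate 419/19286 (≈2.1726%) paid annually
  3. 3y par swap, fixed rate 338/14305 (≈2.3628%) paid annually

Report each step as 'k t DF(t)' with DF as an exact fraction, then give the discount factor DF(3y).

step 1 [1y] zero: DF = P = 1941/2000 ≈ 0.970500
step 2 [2y] swap r/1=419/19286: DF=(1 − 419/19286·(0.970500))/(1+419/19286) = 9581/10000 ≈ 0.958100
step 3 [3y] swap r/1=338/14305: DF=(1 − 338/14305·(0.970500+0.958100))/(1+338/14305) = 2331/2500 ≈ 0.932400

1 1 1941/2000
2 2 9581/10000
3 3 2331/2500
DF(3y) = 2331/2500 ≈ 0.932400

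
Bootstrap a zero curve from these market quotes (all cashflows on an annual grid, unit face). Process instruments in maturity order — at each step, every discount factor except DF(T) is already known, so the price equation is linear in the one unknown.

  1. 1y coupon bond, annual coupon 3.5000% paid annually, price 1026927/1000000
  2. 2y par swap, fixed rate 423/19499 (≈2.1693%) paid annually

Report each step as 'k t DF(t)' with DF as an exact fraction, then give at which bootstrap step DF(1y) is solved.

step 1 [1y] bond c/1=7/200: DF=(1026927/1000000 − 7/200·(0))/(1+7/200) = 4961/5000 ≈ 0.992200
step 2 [2y] swap r/1=423/19499: DF=(1 − 423/19499·(0.992200))/(1+423/19499) = 9577/10000 ≈ 0.957700

1 1 4961/5000
2 2 9577/10000
DF(1y) is solved at step 1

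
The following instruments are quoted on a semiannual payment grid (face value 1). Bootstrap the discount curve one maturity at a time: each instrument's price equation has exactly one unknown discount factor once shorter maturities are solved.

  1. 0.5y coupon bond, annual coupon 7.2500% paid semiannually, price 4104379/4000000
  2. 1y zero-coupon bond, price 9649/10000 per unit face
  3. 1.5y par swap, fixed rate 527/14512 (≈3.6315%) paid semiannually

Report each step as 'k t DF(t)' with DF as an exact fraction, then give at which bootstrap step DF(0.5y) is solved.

1 1/2 4951/5000
2 1 9649/10000
3 3/2 9473/10000
DF(0.5y) is solved at step 1

step 1 [0.5y] bond c/2=29/800: DF=(4104379/4000000 − 29/800·(0))/(1+29/800) = 4951/5000 ≈ 0.990200
step 2 [1y] zero: DF = P = 9649/10000 ≈ 0.964900
step 3 [1.5y] swap r/2=527/29024: DF=(1 − 527/29024·(0.990200+0.964900))/(1+527/29024) = 9473/10000 ≈ 0.947300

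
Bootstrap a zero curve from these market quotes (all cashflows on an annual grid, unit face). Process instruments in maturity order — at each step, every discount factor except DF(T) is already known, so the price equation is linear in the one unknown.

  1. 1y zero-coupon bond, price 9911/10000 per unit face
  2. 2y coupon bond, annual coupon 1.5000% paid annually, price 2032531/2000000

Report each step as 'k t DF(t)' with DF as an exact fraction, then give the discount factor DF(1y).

step 1 [1y] zero: DF = P = 9911/10000 ≈ 0.991100
step 2 [2y] bond c/1=3/200: DF=(2032531/2000000 − 3/200·(0.991100))/(1+3/200) = 4933/5000 ≈ 0.986600

1 1 9911/10000
2 2 4933/5000
DF(1y) = 9911/10000 ≈ 0.991100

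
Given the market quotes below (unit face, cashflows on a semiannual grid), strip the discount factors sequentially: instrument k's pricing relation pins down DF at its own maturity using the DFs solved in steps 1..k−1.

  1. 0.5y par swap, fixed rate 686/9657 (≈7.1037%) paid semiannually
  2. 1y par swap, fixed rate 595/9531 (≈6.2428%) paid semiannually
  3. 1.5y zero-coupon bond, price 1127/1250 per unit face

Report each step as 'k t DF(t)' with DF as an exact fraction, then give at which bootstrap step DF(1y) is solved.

1 1/2 9657/10000
2 1 1881/2000
3 3/2 1127/1250
DF(1y) is solved at step 2

step 1 [0.5y] swap r/2=343/9657: DF=(1 − 343/9657·(0))/(1+343/9657) = 9657/10000 ≈ 0.965700
step 2 [1y] swap r/2=595/19062: DF=(1 − 595/19062·(0.965700))/(1+595/19062) = 1881/2000 ≈ 0.940500
step 3 [1.5y] zero: DF = P = 1127/1250 ≈ 0.901600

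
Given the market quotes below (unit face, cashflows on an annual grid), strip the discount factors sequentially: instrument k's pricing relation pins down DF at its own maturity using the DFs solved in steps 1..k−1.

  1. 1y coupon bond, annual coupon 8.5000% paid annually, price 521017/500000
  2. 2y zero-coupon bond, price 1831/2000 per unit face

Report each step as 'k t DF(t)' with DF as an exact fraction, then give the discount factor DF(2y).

1 1 2401/2500
2 2 1831/2000
DF(2y) = 1831/2000 ≈ 0.915500

step 1 [1y] bond c/1=17/200: DF=(521017/500000 − 17/200·(0))/(1+17/200) = 2401/2500 ≈ 0.960400
step 2 [2y] zero: DF = P = 1831/2000 ≈ 0.915500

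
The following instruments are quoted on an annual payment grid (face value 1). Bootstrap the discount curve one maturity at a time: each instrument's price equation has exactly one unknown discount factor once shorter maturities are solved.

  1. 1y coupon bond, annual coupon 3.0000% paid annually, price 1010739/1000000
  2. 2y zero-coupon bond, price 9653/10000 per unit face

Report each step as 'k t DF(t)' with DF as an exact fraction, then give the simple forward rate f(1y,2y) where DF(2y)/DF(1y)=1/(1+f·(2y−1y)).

1 1 9813/10000
2 2 9653/10000
f(1y,2y) = ((9813/10000)/(9653/10000) − 1)/(1) = 160/9653 ≈ 1.6575%

step 1 [1y] bond c/1=3/100: DF=(1010739/1000000 − 3/100·(0))/(1+3/100) = 9813/10000 ≈ 0.981300
step 2 [2y] zero: DF = P = 9653/10000 ≈ 0.965300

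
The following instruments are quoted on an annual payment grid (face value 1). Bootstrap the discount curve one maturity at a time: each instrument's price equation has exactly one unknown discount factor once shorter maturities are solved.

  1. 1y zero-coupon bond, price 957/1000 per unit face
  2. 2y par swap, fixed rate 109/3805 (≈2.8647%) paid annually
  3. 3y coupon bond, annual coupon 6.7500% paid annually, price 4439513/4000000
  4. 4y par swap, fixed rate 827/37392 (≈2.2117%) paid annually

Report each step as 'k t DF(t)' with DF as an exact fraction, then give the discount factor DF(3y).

1 1 957/1000
2 2 1891/2000
3 3 4597/5000
4 4 9173/10000
DF(3y) = 4597/5000 ≈ 0.919400

step 1 [1y] zero: DF = P = 957/1000 ≈ 0.957000
step 2 [2y] swap r/1=109/3805: DF=(1 − 109/3805·(0.957000))/(1+109/3805) = 1891/2000 ≈ 0.945500
step 3 [3y] bond c/1=27/400: DF=(4439513/4000000 − 27/400·(0.957000+0.945500))/(1+27/400) = 4597/5000 ≈ 0.919400
step 4 [4y] swap r/1=827/37392: DF=(1 − 827/37392·(0.957000+0.945500+0.919400))/(1+827/37392) = 9173/10000 ≈ 0.917300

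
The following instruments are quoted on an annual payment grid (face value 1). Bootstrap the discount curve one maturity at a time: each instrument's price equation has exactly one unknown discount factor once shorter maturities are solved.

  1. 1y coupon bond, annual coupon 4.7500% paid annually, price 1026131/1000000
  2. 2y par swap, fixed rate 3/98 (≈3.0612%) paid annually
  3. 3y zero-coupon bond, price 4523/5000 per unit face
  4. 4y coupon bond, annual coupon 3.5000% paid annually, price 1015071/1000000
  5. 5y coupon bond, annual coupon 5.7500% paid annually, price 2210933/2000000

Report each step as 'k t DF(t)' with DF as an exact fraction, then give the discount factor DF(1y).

1 1 2449/2500
2 2 2353/2500
3 3 4523/5000
4 4 2213/2500
5 5 2109/2500
DF(1y) = 2449/2500 ≈ 0.979600

step 1 [1y] bond c/1=19/400: DF=(1026131/1000000 − 19/400·(0))/(1+19/400) = 2449/2500 ≈ 0.979600
step 2 [2y] swap r/1=3/98: DF=(1 − 3/98·(0.979600))/(1+3/98) = 2353/2500 ≈ 0.941200
step 3 [3y] zero: DF = P = 4523/5000 ≈ 0.904600
step 4 [4y] bond c/1=7/200: DF=(1015071/1000000 − 7/200·(0.979600+0.941200+0.904600))/(1+7/200) = 2213/2500 ≈ 0.885200
step 5 [5y] bond c/1=23/400: DF=(2210933/2000000 − 23/400·(0.979600+0.941200+0.904600+0.885200))/(1+23/400) = 2109/2500 ≈ 0.843600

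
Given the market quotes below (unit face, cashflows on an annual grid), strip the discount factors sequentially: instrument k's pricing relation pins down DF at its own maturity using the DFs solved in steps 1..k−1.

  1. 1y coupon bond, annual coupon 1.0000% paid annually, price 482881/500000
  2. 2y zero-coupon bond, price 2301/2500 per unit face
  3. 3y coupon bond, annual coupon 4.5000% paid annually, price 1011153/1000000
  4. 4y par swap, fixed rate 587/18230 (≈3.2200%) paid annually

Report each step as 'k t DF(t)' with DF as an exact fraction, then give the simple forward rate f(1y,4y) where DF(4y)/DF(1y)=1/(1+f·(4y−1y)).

step 1 [1y] bond c/1=1/100: DF=(482881/500000 − 1/100·(0))/(1+1/100) = 4781/5000 ≈ 0.956200
step 2 [2y] zero: DF = P = 2301/2500 ≈ 0.920400
step 3 [3y] bond c/1=9/200: DF=(1011153/1000000 − 9/200·(0.956200+0.920400))/(1+9/200) = 2217/2500 ≈ 0.886800
step 4 [4y] swap r/1=587/18230: DF=(1 − 587/18230·(0.956200+0.920400+0.886800))/(1+587/18230) = 4413/5000 ≈ 0.882600

1 1 4781/5000
2 2 2301/2500
3 3 2217/2500
4 4 4413/5000
f(1y,4y) = ((4781/5000)/(4413/5000) − 1)/(3) = 368/13239 ≈ 2.7797%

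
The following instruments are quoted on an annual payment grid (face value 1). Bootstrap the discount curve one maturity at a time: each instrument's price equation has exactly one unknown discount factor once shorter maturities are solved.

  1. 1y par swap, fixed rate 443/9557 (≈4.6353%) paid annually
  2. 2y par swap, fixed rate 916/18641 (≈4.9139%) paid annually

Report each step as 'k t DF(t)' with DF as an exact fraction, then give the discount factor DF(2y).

1 1 9557/10000
2 2 2271/2500
DF(2y) = 2271/2500 ≈ 0.908400

step 1 [1y] swap r/1=443/9557: DF=(1 − 443/9557·(0))/(1+443/9557) = 9557/10000 ≈ 0.955700
step 2 [2y] swap r/1=916/18641: DF=(1 − 916/18641·(0.955700))/(1+916/18641) = 2271/2500 ≈ 0.908400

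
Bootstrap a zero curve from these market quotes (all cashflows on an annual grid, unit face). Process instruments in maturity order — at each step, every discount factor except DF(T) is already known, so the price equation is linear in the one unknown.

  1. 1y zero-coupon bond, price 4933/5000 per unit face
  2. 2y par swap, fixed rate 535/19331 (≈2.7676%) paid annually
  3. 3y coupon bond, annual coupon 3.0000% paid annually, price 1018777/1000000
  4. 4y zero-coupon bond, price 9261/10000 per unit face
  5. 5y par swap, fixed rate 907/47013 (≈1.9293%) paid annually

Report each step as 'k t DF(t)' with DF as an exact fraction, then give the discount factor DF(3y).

step 1 [1y] zero: DF = P = 4933/5000 ≈ 0.986600
step 2 [2y] swap r/1=535/19331: DF=(1 − 535/19331·(0.986600))/(1+535/19331) = 1893/2000 ≈ 0.946500
step 3 [3y] bond c/1=3/100: DF=(1018777/1000000 − 3/100·(0.986600+0.946500))/(1+3/100) = 583/625 ≈ 0.932800
step 4 [4y] zero: DF = P = 9261/10000 ≈ 0.926100
step 5 [5y] swap r/1=907/47013: DF=(1 − 907/47013·(0.986600+0.946500+0.932800+0.926100))/(1+907/47013) = 9093/10000 ≈ 0.909300

1 1 4933/5000
2 2 1893/2000
3 3 583/625
4 4 9261/10000
5 5 9093/10000
DF(3y) = 583/625 ≈ 0.932800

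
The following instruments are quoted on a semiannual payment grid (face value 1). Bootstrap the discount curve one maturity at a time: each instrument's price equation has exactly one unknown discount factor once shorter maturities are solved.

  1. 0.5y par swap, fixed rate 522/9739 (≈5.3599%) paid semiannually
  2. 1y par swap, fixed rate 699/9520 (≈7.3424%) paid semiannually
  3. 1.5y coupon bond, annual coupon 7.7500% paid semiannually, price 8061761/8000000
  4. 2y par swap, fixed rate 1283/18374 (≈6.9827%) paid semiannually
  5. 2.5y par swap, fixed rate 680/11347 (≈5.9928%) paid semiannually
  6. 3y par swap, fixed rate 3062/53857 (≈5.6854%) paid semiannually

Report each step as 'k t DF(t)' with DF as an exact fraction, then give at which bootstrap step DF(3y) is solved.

step 1 [0.5y] swap r/2=261/9739: DF=(1 − 261/9739·(0))/(1+261/9739) = 9739/10000 ≈ 0.973900
step 2 [1y] swap r/2=699/19040: DF=(1 − 699/19040·(0.973900))/(1+699/19040) = 9301/10000 ≈ 0.930100
step 3 [1.5y] bond c/2=31/800: DF=(8061761/8000000 − 31/800·(0.973900+0.930100))/(1+31/800) = 8991/10000 ≈ 0.899100
step 4 [2y] swap r/2=1283/36748: DF=(1 − 1283/36748·(0.973900+0.930100+0.899100))/(1+1283/36748) = 8717/10000 ≈ 0.871700
step 5 [2.5y] swap r/2=340/11347: DF=(1 − 340/11347·(0.973900+0.930100+0.899100+0.871700))/(1+340/11347) = 108/125 ≈ 0.864000
step 6 [3y] swap r/2=1531/53857: DF=(1 − 1531/53857·(0.973900+0.930100+0.899100+0.871700+0.864000))/(1+1531/53857) = 8469/10000 ≈ 0.846900

1 1/2 9739/10000
2 1 9301/10000
3 3/2 8991/10000
4 2 8717/10000
5 5/2 108/125
6 3 8469/10000
DF(3y) is solved at step 6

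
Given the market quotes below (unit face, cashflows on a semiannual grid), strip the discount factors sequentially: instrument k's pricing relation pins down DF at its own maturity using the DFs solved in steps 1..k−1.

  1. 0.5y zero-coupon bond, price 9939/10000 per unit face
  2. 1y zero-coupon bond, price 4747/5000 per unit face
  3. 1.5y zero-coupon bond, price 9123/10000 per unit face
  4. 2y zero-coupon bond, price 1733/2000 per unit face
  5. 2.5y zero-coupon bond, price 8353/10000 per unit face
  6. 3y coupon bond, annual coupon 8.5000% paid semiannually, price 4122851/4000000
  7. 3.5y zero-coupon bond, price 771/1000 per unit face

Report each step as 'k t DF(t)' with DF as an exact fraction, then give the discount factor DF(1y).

1 1/2 9939/10000
2 1 4747/5000
3 3/2 9123/10000
4 2 1733/2000
5 5/2 8353/10000
6 3 8029/10000
7 7/2 771/1000
DF(1y) = 4747/5000 ≈ 0.949400

step 1 [0.5y] zero: DF = P = 9939/10000 ≈ 0.993900
step 2 [1y] zero: DF = P = 4747/5000 ≈ 0.949400
step 3 [1.5y] zero: DF = P = 9123/10000 ≈ 0.912300
step 4 [2y] zero: DF = P = 1733/2000 ≈ 0.866500
step 5 [2.5y] zero: DF = P = 8353/10000 ≈ 0.835300
step 6 [3y] bond c/2=17/400: DF=(4122851/4000000 − 17/400·(0.993900+0.949400+0.912300+0.866500+0.835300))/(1+17/400) = 8029/10000 ≈ 0.802900
step 7 [3.5y] zero: DF = P = 771/1000 ≈ 0.771000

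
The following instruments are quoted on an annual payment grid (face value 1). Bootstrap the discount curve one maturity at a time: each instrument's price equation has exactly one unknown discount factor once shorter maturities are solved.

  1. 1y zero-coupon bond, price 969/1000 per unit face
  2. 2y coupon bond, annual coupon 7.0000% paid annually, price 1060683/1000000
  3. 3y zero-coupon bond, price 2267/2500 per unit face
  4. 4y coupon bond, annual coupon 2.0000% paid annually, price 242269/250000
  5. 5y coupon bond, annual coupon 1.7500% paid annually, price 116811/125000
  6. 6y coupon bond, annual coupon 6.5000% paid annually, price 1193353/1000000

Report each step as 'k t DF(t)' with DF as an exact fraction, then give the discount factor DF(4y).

step 1 [1y] zero: DF = P = 969/1000 ≈ 0.969000
step 2 [2y] bond c/1=7/100: DF=(1060683/1000000 − 7/100·(0.969000))/(1+7/100) = 9279/10000 ≈ 0.927900
step 3 [3y] zero: DF = P = 2267/2500 ≈ 0.906800
step 4 [4y] bond c/1=1/50: DF=(242269/250000 − 1/50·(0.969000+0.927900+0.906800))/(1+1/50) = 8951/10000 ≈ 0.895100
step 5 [5y] bond c/1=7/400: DF=(116811/125000 − 7/400·(0.969000+0.927900+0.906800+0.895100))/(1+7/400) = 2137/2500 ≈ 0.854800
step 6 [6y] bond c/1=13/200: DF=(1193353/1000000 − 13/200·(0.969000+0.927900+0.906800+0.895100+0.854800))/(1+13/200) = 4213/5000 ≈ 0.842600

1 1 969/1000
2 2 9279/10000
3 3 2267/2500
4 4 8951/10000
5 5 2137/2500
6 6 4213/5000
DF(4y) = 8951/10000 ≈ 0.895100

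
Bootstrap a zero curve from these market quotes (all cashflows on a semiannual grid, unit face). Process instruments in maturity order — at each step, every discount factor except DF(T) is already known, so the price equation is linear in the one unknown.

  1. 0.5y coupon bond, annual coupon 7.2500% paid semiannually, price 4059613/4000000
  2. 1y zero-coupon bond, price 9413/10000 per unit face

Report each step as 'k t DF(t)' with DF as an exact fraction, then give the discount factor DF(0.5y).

1 1/2 4897/5000
2 1 9413/10000
DF(0.5y) = 4897/5000 ≈ 0.979400

step 1 [0.5y] bond c/2=29/800: DF=(4059613/4000000 − 29/800·(0))/(1+29/800) = 4897/5000 ≈ 0.979400
step 2 [1y] zero: DF = P = 9413/10000 ≈ 0.941300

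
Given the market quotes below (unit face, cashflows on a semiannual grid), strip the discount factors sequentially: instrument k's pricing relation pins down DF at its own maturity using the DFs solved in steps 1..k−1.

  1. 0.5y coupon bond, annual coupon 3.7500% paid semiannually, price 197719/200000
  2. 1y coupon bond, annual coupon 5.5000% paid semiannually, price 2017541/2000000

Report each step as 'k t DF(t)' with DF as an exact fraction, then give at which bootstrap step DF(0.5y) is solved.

step 1 [0.5y] bond c/2=3/160: DF=(197719/200000 − 3/160·(0))/(1+3/160) = 1213/1250 ≈ 0.970400
step 2 [1y] bond c/2=11/400: DF=(2017541/2000000 − 11/400·(0.970400))/(1+11/400) = 4779/5000 ≈ 0.955800

1 1/2 1213/1250
2 1 4779/5000
DF(0.5y) is solved at step 1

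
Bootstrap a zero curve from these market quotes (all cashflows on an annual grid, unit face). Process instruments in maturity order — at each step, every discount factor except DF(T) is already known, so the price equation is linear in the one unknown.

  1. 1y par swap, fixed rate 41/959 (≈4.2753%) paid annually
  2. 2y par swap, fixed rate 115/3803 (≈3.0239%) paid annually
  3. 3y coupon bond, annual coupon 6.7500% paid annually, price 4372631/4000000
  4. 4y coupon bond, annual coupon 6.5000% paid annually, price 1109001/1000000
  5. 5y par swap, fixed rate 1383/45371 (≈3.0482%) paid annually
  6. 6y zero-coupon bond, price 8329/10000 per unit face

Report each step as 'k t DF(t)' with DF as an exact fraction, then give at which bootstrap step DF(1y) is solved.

step 1 [1y] swap r/1=41/959: DF=(1 − 41/959·(0))/(1+41/959) = 959/1000 ≈ 0.959000
step 2 [2y] swap r/1=115/3803: DF=(1 − 115/3803·(0.959000))/(1+115/3803) = 377/400 ≈ 0.942500
step 3 [3y] bond c/1=27/400: DF=(4372631/4000000 − 27/400·(0.959000+0.942500))/(1+27/400) = 4519/5000 ≈ 0.903800
step 4 [4y] bond c/1=13/200: DF=(1109001/1000000 − 13/200·(0.959000+0.942500+0.903800))/(1+13/200) = 8701/10000 ≈ 0.870100
step 5 [5y] swap r/1=1383/45371: DF=(1 − 1383/45371·(0.959000+0.942500+0.903800+0.870100))/(1+1383/45371) = 8617/10000 ≈ 0.861700
step 6 [6y] zero: DF = P = 8329/10000 ≈ 0.832900

1 1 959/1000
2 2 377/400
3 3 4519/5000
4 4 8701/10000
5 5 8617/10000
6 6 8329/10000
DF(1y) is solved at step 1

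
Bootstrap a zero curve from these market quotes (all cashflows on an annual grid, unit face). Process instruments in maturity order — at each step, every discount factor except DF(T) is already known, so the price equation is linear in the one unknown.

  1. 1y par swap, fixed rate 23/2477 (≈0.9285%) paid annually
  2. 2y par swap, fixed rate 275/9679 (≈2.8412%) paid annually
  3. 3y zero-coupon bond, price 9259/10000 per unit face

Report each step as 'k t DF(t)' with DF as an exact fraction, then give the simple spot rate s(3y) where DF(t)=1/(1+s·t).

1 1 2477/2500
2 2 189/200
3 3 9259/10000
s(3y) = (1/(9259/10000) − 1)/(3) = 247/9259 ≈ 2.6677%

step 1 [1y] swap r/1=23/2477: DF=(1 − 23/2477·(0))/(1+23/2477) = 2477/2500 ≈ 0.990800
step 2 [2y] swap r/1=275/9679: DF=(1 − 275/9679·(0.990800))/(1+275/9679) = 189/200 ≈ 0.945000
step 3 [3y] zero: DF = P = 9259/10000 ≈ 0.925900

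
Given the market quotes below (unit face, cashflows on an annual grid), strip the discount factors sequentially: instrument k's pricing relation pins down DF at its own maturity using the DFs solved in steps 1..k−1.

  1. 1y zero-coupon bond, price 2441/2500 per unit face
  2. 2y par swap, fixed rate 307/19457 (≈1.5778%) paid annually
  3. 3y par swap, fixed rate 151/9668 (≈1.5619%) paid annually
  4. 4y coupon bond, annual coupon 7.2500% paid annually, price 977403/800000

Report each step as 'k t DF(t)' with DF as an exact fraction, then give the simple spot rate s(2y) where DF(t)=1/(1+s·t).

step 1 [1y] zero: DF = P = 2441/2500 ≈ 0.976400
step 2 [2y] swap r/1=307/19457: DF=(1 − 307/19457·(0.976400))/(1+307/19457) = 9693/10000 ≈ 0.969300
step 3 [3y] swap r/1=151/9668: DF=(1 − 151/9668·(0.976400+0.969300))/(1+151/9668) = 9547/10000 ≈ 0.954700
step 4 [4y] bond c/1=29/400: DF=(977403/800000 − 29/400·(0.976400+0.969300+0.954700))/(1+29/400) = 9431/10000 ≈ 0.943100

1 1 2441/2500
2 2 9693/10000
3 3 9547/10000
4 4 9431/10000
s(2y) = (1/(9693/10000) − 1)/(2) = 307/19386 ≈ 1.5836%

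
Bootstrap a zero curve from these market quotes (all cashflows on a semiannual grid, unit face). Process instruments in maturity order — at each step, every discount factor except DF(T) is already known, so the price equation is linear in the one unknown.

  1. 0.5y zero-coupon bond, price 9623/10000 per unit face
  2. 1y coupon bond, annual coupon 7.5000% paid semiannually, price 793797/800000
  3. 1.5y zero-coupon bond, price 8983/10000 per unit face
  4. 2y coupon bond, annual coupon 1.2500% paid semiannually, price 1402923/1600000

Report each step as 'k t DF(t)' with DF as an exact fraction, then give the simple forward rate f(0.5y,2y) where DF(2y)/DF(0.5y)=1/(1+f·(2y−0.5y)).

step 1 [0.5y] zero: DF = P = 9623/10000 ≈ 0.962300
step 2 [1y] bond c/2=3/80: DF=(793797/800000 − 3/80·(0.962300))/(1+3/80) = 576/625 ≈ 0.921600
step 3 [1.5y] zero: DF = P = 8983/10000 ≈ 0.898300
step 4 [2y] bond c/2=1/160: DF=(1402923/1600000 − 1/160·(0.962300+0.921600+0.898300))/(1+1/160) = 8541/10000 ≈ 0.854100

1 1/2 9623/10000
2 1 576/625
3 3/2 8983/10000
4 2 8541/10000
f(0.5y,2y) = ((9623/10000)/(8541/10000) − 1)/(3/2) = 2164/25623 ≈ 8.4455%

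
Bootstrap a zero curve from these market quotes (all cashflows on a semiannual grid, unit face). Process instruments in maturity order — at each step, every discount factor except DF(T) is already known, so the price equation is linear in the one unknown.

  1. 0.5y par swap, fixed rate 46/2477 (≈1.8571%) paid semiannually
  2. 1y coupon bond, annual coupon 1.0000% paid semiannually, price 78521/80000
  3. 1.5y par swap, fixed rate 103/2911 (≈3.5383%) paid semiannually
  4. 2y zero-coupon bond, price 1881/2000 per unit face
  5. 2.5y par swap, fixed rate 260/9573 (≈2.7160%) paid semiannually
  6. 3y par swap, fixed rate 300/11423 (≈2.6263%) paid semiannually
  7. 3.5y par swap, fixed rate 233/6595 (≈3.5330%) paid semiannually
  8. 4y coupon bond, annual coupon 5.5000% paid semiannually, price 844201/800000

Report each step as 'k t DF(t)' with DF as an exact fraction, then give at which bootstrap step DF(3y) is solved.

1 1/2 2477/2500
2 1 9717/10000
3 3/2 1897/2000
4 2 1881/2000
5 5/2 187/200
6 3 37/40
7 7/2 1767/2000
8 4 1701/2000
DF(3y) is solved at step 6

step 1 [0.5y] swap r/2=23/2477: DF=(1 − 23/2477·(0))/(1+23/2477) = 2477/2500 ≈ 0.990800
step 2 [1y] bond c/2=1/200: DF=(78521/80000 − 1/200·(0.990800))/(1+1/200) = 9717/10000 ≈ 0.971700
step 3 [1.5y] swap r/2=103/5822: DF=(1 − 103/5822·(0.990800+0.971700))/(1+103/5822) = 1897/2000 ≈ 0.948500
step 4 [2y] zero: DF = P = 1881/2000 ≈ 0.940500
step 5 [2.5y] swap r/2=130/9573: DF=(1 − 130/9573·(0.990800+0.971700+0.948500+0.940500))/(1+130/9573) = 187/200 ≈ 0.935000
step 6 [3y] swap r/2=150/11423: DF=(1 − 150/11423·(0.990800+0.971700+0.948500+0.940500+0.935000))/(1+150/11423) = 37/40 ≈ 0.925000
step 7 [3.5y] swap r/2=233/13190: DF=(1 − 233/13190·(0.990800+0.971700+0.948500+0.940500+0.935000+0.925000))/(1+233/13190) = 1767/2000 ≈ 0.883500
step 8 [4y] bond c/2=11/400: DF=(844201/800000 − 11/400·(0.990800+0.971700+0.948500+0.940500+0.935000+0.925000+0.883500))/(1+11/400) = 1701/2000 ≈ 0.850500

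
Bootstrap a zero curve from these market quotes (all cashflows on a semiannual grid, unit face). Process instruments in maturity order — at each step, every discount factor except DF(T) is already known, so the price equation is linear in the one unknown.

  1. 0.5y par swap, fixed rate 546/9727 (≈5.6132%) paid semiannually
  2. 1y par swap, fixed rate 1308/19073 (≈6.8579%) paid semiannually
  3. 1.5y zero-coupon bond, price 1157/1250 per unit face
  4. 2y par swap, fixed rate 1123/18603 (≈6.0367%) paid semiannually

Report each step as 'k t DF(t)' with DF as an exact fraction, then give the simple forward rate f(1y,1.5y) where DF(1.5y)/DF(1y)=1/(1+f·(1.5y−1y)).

1 1/2 9727/10000
2 1 4673/5000
3 3/2 1157/1250
4 2 8877/10000
f(1y,1.5y) = ((4673/5000)/(1157/1250) − 1)/(1/2) = 45/2314 ≈ 1.9447%

step 1 [0.5y] swap r/2=273/9727: DF=(1 − 273/9727·(0))/(1+273/9727) = 9727/10000 ≈ 0.972700
step 2 [1y] swap r/2=654/19073: DF=(1 − 654/19073·(0.972700))/(1+654/19073) = 4673/5000 ≈ 0.934600
step 3 [1.5y] zero: DF = P = 1157/1250 ≈ 0.925600
step 4 [2y] swap r/2=1123/37206: DF=(1 − 1123/37206·(0.972700+0.934600+0.925600))/(1+1123/37206) = 8877/10000 ≈ 0.887700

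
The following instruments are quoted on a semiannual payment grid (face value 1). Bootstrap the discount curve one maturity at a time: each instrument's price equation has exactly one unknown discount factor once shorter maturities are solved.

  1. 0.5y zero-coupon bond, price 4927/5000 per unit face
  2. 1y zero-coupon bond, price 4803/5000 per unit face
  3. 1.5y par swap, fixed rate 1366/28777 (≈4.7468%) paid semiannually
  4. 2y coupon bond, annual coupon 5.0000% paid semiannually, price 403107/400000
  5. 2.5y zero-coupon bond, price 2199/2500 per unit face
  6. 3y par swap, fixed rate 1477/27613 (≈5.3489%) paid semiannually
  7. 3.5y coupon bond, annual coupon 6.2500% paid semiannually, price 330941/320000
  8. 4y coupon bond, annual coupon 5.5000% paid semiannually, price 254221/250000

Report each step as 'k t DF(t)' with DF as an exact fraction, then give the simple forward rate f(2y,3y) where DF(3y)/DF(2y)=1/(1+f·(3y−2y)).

step 1 [0.5y] zero: DF = P = 4927/5000 ≈ 0.985400
step 2 [1y] zero: DF = P = 4803/5000 ≈ 0.960600
step 3 [1.5y] swap r/2=683/28777: DF=(1 − 683/28777·(0.985400+0.960600))/(1+683/28777) = 9317/10000 ≈ 0.931700
step 4 [2y] bond c/2=1/40: DF=(403107/400000 − 1/40·(0.985400+0.960600+0.931700))/(1+1/40) = 913/1000 ≈ 0.913000
step 5 [2.5y] zero: DF = P = 2199/2500 ≈ 0.879600
step 6 [3y] swap r/2=1477/55226: DF=(1 − 1477/55226·(0.985400+0.960600+0.931700+0.913000+0.879600))/(1+1477/55226) = 8523/10000 ≈ 0.852300
step 7 [3.5y] bond c/2=1/32: DF=(330941/320000 − 1/32·(0.985400+0.960600+0.931700+0.913000+0.879600+0.852300))/(1+1/32) = 1671/2000 ≈ 0.835500
step 8 [4y] bond c/2=11/400: DF=(254221/250000 − 11/400·(0.985400+0.960600+0.931700+0.913000+0.879600+0.852300+0.835500))/(1+11/400) = 1639/2000 ≈ 0.819500

1 1/2 4927/5000
2 1 4803/5000
3 3/2 9317/10000
4 2 913/1000
5 5/2 2199/2500
6 3 8523/10000
7 7/2 1671/2000
8 4 1639/2000
f(2y,3y) = ((913/1000)/(8523/10000) − 1)/(1) = 607/8523 ≈ 7.1219%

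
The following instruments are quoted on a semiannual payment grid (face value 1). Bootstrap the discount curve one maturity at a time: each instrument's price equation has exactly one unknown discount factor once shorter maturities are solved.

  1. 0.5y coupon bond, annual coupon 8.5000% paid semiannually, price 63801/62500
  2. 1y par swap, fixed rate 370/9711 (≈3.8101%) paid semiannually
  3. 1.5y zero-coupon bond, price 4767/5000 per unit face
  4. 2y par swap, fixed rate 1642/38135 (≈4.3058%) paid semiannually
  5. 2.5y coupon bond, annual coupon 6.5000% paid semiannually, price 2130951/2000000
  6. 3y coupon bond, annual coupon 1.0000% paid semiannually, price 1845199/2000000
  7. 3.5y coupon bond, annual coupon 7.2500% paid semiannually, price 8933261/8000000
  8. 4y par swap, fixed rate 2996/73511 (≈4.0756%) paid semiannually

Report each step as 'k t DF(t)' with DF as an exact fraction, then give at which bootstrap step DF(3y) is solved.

1 1/2 612/625
2 1 963/1000
3 3/2 4767/5000
4 2 9179/10000
5 5/2 9119/10000
6 3 1789/2000
7 7/2 881/1000
8 4 4251/5000
DF(3y) is solved at step 6

step 1 [0.5y] bond c/2=17/400: DF=(63801/62500 − 17/400·(0))/(1+17/400) = 612/625 ≈ 0.979200
step 2 [1y] swap r/2=185/9711: DF=(1 − 185/9711·(0.979200))/(1+185/9711) = 963/1000 ≈ 0.963000
step 3 [1.5y] zero: DF = P = 4767/5000 ≈ 0.953400
step 4 [2y] swap r/2=821/38135: DF=(1 − 821/38135·(0.979200+0.963000+0.953400))/(1+821/38135) = 9179/10000 ≈ 0.917900
step 5 [2.5y] bond c/2=13/400: DF=(2130951/2000000 − 13/400·(0.979200+0.963000+0.953400+0.917900))/(1+13/400) = 9119/10000 ≈ 0.911900
step 6 [3y] bond c/2=1/200: DF=(1845199/2000000 − 1/200·(0.979200+0.963000+0.953400+0.917900+0.911900))/(1+1/200) = 1789/2000 ≈ 0.894500
step 7 [3.5y] bond c/2=29/800: DF=(8933261/8000000 − 29/800·(0.979200+0.963000+0.953400+0.917900+0.911900+0.894500))/(1+29/800) = 881/1000 ≈ 0.881000
step 8 [4y] swap r/2=1498/73511: DF=(1 − 1498/73511·(0.979200+0.963000+0.953400+0.917900+0.911900+0.894500+0.881000))/(1+1498/73511) = 4251/5000 ≈ 0.850200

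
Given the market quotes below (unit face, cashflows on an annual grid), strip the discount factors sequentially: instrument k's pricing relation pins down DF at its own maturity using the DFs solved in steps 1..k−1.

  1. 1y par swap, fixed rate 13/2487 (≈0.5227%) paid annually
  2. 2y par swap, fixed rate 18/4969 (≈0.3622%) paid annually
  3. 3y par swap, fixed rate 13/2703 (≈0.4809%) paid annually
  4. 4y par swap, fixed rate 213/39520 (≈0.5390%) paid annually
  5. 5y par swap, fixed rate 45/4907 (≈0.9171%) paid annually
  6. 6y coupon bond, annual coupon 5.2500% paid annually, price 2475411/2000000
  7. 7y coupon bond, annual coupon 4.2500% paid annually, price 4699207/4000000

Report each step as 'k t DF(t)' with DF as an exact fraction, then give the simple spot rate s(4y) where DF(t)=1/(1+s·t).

1 1 2487/2500
2 2 1241/1250
3 3 9857/10000
4 4 9787/10000
5 5 191/200
6 6 582/625
7 7 8889/10000
s(4y) = (1/(9787/10000) − 1)/(4) = 213/39148 ≈ 0.5441%

step 1 [1y] swap r/1=13/2487: DF=(1 − 13/2487·(0))/(1+13/2487) = 2487/2500 ≈ 0.994800
step 2 [2y] swap r/1=18/4969: DF=(1 − 18/4969·(0.994800))/(1+18/4969) = 1241/1250 ≈ 0.992800
step 3 [3y] swap r/1=13/2703: DF=(1 − 13/2703·(0.994800+0.992800))/(1+13/2703) = 9857/10000 ≈ 0.985700
step 4 [4y] swap r/1=213/39520: DF=(1 − 213/39520·(0.994800+0.992800+0.985700))/(1+213/39520) = 9787/10000 ≈ 0.978700
step 5 [5y] swap r/1=45/4907: DF=(1 − 45/4907·(0.994800+0.992800+0.985700+0.978700))/(1+45/4907) = 191/200 ≈ 0.955000
step 6 [6y] bond c/1=21/400: DF=(2475411/2000000 − 21/400·(0.994800+0.992800+0.985700+0.978700+0.955000))/(1+21/400) = 582/625 ≈ 0.931200
step 7 [7y] bond c/1=17/400: DF=(4699207/4000000 − 17/400·(0.994800+0.992800+0.985700+0.978700+0.955000+0.931200))/(1+17/400) = 8889/10000 ≈ 0.888900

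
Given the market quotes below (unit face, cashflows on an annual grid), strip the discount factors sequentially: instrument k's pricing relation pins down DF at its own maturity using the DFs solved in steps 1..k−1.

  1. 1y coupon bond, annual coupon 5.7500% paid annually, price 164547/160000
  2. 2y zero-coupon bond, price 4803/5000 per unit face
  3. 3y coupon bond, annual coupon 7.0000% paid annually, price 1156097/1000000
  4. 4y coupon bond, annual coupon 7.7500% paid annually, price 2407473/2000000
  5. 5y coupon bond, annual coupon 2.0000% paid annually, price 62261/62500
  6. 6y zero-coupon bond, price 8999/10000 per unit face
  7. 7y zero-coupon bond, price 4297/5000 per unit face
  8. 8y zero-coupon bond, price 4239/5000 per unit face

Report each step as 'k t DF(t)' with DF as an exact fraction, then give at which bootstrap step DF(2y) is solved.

step 1 [1y] bond c/1=23/400: DF=(164547/160000 − 23/400·(0))/(1+23/400) = 389/400 ≈ 0.972500
step 2 [2y] zero: DF = P = 4803/5000 ≈ 0.960600
step 3 [3y] bond c/1=7/100: DF=(1156097/1000000 − 7/100·(0.972500+0.960600))/(1+7/100) = 477/500 ≈ 0.954000
step 4 [4y] bond c/1=31/400: DF=(2407473/2000000 − 31/400·(0.972500+0.960600+0.954000))/(1+31/400) = 1819/2000 ≈ 0.909500
step 5 [5y] bond c/1=1/50: DF=(62261/62500 − 1/50·(0.972500+0.960600+0.954000+0.909500))/(1+1/50) = 4511/5000 ≈ 0.902200
step 6 [6y] zero: DF = P = 8999/10000 ≈ 0.899900
step 7 [7y] zero: DF = P = 4297/5000 ≈ 0.859400
step 8 [8y] zero: DF = P = 4239/5000 ≈ 0.847800

1 1 389/400
2 2 4803/5000
3 3 477/500
4 4 1819/2000
5 5 4511/5000
6 6 8999/10000
7 7 4297/5000
8 8 4239/5000
DF(2y) is solved at step 2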